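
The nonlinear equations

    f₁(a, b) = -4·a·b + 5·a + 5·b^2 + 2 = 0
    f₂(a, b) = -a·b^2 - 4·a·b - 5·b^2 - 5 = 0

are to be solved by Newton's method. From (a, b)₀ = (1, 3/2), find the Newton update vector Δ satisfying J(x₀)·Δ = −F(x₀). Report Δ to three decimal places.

(0.000, -1.114)

At (1, 3/2): F = (12.250, -24.500).
Jacobian J = [[-4·b + 5, -4·a + 10·b], [-b^2 - 4·b, -2·a·b - 4·a - 10·b]].
At the point, J = [[-1.000, 11.000], [-8.250, -22.000]] (det J = 112.750).
Solving J·Δ = −F gives Δ = (0.000, -1.114).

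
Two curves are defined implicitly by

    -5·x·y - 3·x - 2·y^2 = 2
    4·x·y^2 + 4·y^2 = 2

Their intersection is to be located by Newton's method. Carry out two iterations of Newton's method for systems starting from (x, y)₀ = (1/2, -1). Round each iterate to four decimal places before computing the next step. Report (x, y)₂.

(-0.4488, -0.5966)

At (1/2, -1): F = (-3.0000, 4.0000).
Jacobian J = [[-5·y - 3, -5·x - 4·y], [4·y^2, 8·x·y + 8·y]].
At the point, J = [[2.0000, 1.5000], [4.0000, -12.0000]] (det J = -30.0000).
Solving J·Δ = −F gives Δ = (1.0000, 0.6667).
Then the next iterate is (x, y)₁ = (1.5000, -0.3333).
Round to (1.5000, -0.3333) and repeat: F = (-4.222428, -0.889111), J = [[-1.3335, -6.1668], [0.444356, -6.6660]].
Δ = (-1.9488, -0.2633), so (x, y)₂ = (-0.4488, -0.5966).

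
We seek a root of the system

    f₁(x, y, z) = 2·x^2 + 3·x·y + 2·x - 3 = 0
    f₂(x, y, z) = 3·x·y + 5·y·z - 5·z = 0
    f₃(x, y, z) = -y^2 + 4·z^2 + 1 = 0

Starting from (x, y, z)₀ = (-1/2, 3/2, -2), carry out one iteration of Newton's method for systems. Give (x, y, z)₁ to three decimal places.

(0.803, 1.577, -1.093)

At (-1/2, 3/2, -2): F = (-5.750, -7.250, 14.750).
Jacobian J = [[4·x + 3·y + 2, 3·x, 0], [3·y, 3·x + 5·z, 5·y - 5], [0, -2·y, 8·z]].
At the point, J = [[4.500, -1.500, 0.000], [4.500, -11.500, 2.500], [0.000, -3.000, -16.000]] (det J = 753.750).
Solving J·Δ = −F gives Δ = (1.303, 0.077, 0.907).
Then the next iterate is (x, y, z)₁ = (0.803, 1.577, -1.093).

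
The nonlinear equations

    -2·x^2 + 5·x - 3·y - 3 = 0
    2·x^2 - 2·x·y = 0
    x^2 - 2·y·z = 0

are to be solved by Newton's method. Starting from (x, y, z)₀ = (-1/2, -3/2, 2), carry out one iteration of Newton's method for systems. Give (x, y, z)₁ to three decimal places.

(-0.050, -0.950, 0.800)

At (-1/2, -3/2, 2): F = (-1.500, -1.000, 6.250).
Jacobian J = [[-4·x + 5, -3, 0], [4·x - 2·y, -2·x, 0], [2·x, -2·z, -2·y]].
At the point, J = [[7.000, -3.000, 0.000], [1.000, 1.000, 0.000], [-1.000, -4.000, 3.000]] (det J = 30.000).
Solving J·Δ = −F gives Δ = (0.450, 0.550, -1.200).
Then the next iterate is (x, y, z)₁ = (-0.050, -0.950, 0.800).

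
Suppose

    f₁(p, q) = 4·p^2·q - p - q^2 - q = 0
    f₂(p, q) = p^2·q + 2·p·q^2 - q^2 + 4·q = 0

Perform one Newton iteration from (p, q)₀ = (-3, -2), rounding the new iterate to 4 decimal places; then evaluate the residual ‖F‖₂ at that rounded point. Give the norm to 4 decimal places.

24.7607

At (-3, -2): F = (-71.0000, -54.0000).
Jacobian J = [[8·p·q - 1, 4·p^2 - 2·q - 1], [2·p·q + 2·q^2, p^2 + 4·p·q - 2·q + 4]].
At the point, J = [[47.0000, 39.0000], [20.0000, 41.0000]] (det J = 1147.0000).
Solving J·Δ = −F gives Δ = (0.7018, 0.9747).
Then the next iterate is (p, q)₁ = (-2.2982, -1.0253).
Re-evaluating at (-2.2982, -1.0253): F = (-19.389143, -15.399711), so ‖F‖₂ = 24.7607.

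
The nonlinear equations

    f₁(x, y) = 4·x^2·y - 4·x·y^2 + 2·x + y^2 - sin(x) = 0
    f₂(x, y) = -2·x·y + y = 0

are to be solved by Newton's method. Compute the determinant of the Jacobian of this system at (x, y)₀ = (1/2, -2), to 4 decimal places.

J = [[8·x·y - 4·y^2 - cos(x) + 2, 4·x^2 - 8·x·y + 2·y], [-2·y, -2·x + 1]].
At the point, J = [[-22.877583, 5.0000], [4.0000, 0.0000]].
det J = -20.0000.

-20.0000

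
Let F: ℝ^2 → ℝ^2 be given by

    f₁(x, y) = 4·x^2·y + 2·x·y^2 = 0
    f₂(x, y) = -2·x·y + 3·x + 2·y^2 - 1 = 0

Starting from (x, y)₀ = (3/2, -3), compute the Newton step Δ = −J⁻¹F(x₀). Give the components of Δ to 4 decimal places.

(-0.7821, 1.5641)

At (3/2, -3): F = (0.0000, 30.5000).
Jacobian J = [[8·x·y + 2·y^2, 4·x^2 + 4·x·y], [-2·y + 3, -2·x + 4·y]].
At the point, J = [[-18.0000, -9.0000], [9.0000, -15.0000]] (det J = 351.0000).
Solving J·Δ = −F gives Δ = (-0.7821, 1.5641).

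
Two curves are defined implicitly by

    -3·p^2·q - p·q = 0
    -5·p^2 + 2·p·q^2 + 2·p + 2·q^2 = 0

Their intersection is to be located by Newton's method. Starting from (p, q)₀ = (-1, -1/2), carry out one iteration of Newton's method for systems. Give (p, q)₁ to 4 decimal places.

(-0.4400, -0.7000)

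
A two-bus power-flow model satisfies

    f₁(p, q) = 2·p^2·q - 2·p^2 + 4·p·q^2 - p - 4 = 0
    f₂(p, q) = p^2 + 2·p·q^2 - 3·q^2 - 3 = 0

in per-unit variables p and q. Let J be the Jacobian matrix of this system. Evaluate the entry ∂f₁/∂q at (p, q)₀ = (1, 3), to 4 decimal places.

26.0000

∂f₁/∂q = 2·p^2 + 8·p·q.
At (1, 3) this is 26.0000.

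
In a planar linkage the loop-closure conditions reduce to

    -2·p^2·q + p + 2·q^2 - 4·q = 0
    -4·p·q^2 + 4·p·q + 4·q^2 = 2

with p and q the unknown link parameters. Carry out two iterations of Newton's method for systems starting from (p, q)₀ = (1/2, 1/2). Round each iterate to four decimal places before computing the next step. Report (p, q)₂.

At (1/2, 1/2): F = (-1.2500, -0.5000).
Jacobian J = [[-4·p·q + 1, -2·p^2 + 4·q - 4], [-4·q^2 + 4·q, -8·p·q + 4·p + 8·q]].
At the point, J = [[0.0000, -2.5000], [1.0000, 4.0000]] (det J = 2.5000).
Solving J·Δ = −F gives Δ = (2.5000, -0.5000).
Then the next iterate is (p, q)₁ = (3.0000, 0.0000).
Round to (3.0000, 0.0000) and repeat: F = (3.0000, -2.0000), J = [[1.0000, -22.0000], [0.0000, 12.0000]].
Δ = (0.6667, 0.1667), so (p, q)₂ = (3.6667, 0.1667).

(3.6667, 0.1667)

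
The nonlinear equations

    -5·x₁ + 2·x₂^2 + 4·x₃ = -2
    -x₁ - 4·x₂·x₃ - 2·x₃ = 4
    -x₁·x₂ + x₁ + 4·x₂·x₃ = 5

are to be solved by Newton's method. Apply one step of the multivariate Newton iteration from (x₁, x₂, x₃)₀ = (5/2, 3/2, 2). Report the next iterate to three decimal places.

At (5/2, 3/2, 2): F = (2.000, -22.500, 5.750).
Jacobian J = [[-5, 4·x₂, 4], [-1, -4·x₃, -4·x₂ - 2], [-x₂ + 1, -x₁ + 4·x₃, 4·x₂]].
At the point, J = [[-5.000, 6.000, 4.000], [-1.000, -8.000, -8.000], [-0.500, 5.500, 6.000]] (det J = 42.000).
Solving J·Δ = −F gives Δ = (-5.119, -9.452, 7.280).
Then the next iterate is (x₁, x₂, x₃)₁ = (-2.619, -7.952, 9.280).

(-2.619, -7.952, 9.280)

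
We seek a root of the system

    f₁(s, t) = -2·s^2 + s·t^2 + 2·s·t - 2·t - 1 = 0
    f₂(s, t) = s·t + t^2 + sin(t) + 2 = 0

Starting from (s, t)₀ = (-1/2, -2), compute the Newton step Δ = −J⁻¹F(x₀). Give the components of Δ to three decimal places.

At (-1/2, -2): F = (2.500, 6.09070).
Jacobian J = [[-4·s + t^2 + 2·t, 2·s·t + 2·s - 2], [t, s + 2·t + cos(t)]].
At the point, J = [[2.000, -1.000], [-2.000, -4.91615]] (det J = -11.83229).
Solving J·Δ = −F gives Δ = (-0.524, 1.452).

(-0.524, 1.452)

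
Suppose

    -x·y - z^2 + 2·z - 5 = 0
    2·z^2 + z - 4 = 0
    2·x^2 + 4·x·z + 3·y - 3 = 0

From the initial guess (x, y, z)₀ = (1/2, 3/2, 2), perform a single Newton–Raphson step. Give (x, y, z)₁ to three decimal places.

(22.333, -72.833, 1.333)

At (1/2, 3/2, 2): F = (-5.750, 6.000, 6.000).
Jacobian J = [[-y, -x, -2·z + 2], [0, 0, 4·z + 1], [4·x + 4·z, 3, 4·x]].
At the point, J = [[-1.500, -0.500, -2.000], [0.000, 0.000, 9.000], [10.000, 3.000, 2.000]] (det J = -4.500).
Solving J·Δ = −F gives Δ = (21.833, -74.333, -0.667).
Then the next iterate is (x, y, z)₁ = (22.333, -72.833, 1.333).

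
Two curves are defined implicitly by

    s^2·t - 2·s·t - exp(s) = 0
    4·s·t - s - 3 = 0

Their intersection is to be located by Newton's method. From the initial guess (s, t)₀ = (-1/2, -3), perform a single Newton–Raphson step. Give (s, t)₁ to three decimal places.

At (-1/2, -3): F = (-4.35653, 3.500).
Jacobian J = [[2·s·t - 2·t - exp(s), s^2 - 2·s], [4·t - 1, 4·s]].
At the point, J = [[8.39347, 1.250], [-13.000, -2.000]] (det J = -0.53694).
Solving J·Δ = −F gives Δ = (8.079, -50.765).
Then the next iterate is (s, t)₁ = (7.579, -53.765).

(7.579, -53.765)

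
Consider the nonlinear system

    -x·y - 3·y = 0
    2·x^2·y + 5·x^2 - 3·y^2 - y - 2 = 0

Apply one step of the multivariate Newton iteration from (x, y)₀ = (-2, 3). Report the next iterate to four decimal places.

At (-2, 3): F = (-3.0000, 12.0000).
Jacobian J = [[-y, -x - 3], [4·x·y + 10·x, 2·x^2 - 6·y - 1]].
At the point, J = [[-3.0000, -1.0000], [-44.0000, -11.0000]] (det J = -11.0000).
Solving J·Δ = −F gives Δ = (4.0909, -15.2727).
Then the next iterate is (x, y)₁ = (2.0909, -12.2727).

(2.0909, -12.2727)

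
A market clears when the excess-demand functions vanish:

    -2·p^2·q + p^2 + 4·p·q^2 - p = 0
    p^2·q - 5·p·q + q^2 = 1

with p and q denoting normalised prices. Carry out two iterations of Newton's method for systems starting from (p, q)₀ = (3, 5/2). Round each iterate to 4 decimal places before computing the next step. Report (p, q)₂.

At (3, 5/2): F = (36.0000, -9.7500).
Jacobian J = [[-4·p·q + 2·p + 4·q^2 - 1, -2·p^2 + 8·p·q], [2·p·q - 5·q, p^2 - 5·p + 2·q]].
At the point, J = [[0.0000, 42.0000], [2.5000, -1.0000]] (det J = -105.0000).
Solving J·Δ = −F gives Δ = (3.5571, -0.8571).
Then the next iterate is (p, q)₁ = (6.5571, 1.6429).
Round to (6.5571, 1.6429) and repeat: F = (-34.042742, 18.473229), J = [[-20.179957, 0.190156], [13.330819, 13.495860]].
Δ = (-1.6842, 0.2948), so (p, q)₂ = (4.8729, 1.9377).

(4.8729, 1.9377)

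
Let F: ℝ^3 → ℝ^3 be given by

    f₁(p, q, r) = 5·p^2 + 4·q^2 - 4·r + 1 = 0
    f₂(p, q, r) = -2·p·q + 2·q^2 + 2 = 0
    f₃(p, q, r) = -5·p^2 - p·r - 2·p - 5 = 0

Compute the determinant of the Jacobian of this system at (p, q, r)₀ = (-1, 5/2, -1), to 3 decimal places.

412.000

J = [[10·p, 8·q, -4], [-2·q, -2·p + 4·q, 0], [-10·p - r - 2, 0, -p]].
At the point, J = [[-10.000, 20.000, -4.000], [-5.000, 12.000, 0.000], [9.000, 0.000, 1.000]].
det J = 412.000.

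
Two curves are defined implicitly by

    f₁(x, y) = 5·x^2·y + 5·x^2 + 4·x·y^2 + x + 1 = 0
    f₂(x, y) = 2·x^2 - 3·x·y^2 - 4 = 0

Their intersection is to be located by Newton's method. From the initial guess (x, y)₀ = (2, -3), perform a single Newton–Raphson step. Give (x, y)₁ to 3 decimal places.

(1.781, -1.727)

At (2, -3): F = (35.000, -50.000).
Jacobian J = [[10·x·y + 10·x + 4·y^2 + 1, 5·x^2 + 8·x·y], [4·x - 3·y^2, -6·x·y]].
At the point, J = [[-3.000, -28.000], [-19.000, 36.000]] (det J = -640.000).
Solving J·Δ = −F gives Δ = (-0.219, 1.273).
Then the next iterate is (x, y)₁ = (1.781, -1.727).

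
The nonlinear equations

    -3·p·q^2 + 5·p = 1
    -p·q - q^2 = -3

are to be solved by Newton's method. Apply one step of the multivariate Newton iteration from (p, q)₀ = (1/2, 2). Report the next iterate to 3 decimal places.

(0.077, 1.744)

At (1/2, 2): F = (-4.500, -2.000).
Jacobian J = [[-3·q^2 + 5, -6·p·q], [-q, -p - 2·q]].
At the point, J = [[-7.000, -6.000], [-2.000, -4.500]] (det J = 19.500).
Solving J·Δ = −F gives Δ = (-0.423, -0.256).
Then the next iterate is (p, q)₁ = (0.077, 1.744).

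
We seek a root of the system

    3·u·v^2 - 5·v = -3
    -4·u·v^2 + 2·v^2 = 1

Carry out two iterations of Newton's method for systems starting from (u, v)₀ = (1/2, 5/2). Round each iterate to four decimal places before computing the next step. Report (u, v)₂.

(0.4678, 2.7982)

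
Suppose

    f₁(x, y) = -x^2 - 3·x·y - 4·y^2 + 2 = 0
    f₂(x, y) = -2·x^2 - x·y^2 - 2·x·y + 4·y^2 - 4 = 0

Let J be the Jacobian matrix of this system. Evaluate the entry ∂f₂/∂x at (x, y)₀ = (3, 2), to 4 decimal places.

∂f₂/∂x = -4·x - y^2 - 2·y.
At (3, 2) this is -20.0000.

-20.0000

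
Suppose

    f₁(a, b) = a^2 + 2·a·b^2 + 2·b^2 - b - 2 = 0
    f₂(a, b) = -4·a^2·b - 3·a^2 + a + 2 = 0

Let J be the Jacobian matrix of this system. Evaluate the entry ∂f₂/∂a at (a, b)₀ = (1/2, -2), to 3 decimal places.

∂f₂/∂a = -8·a·b - 6·a + 1.
At (1/2, -2) this is 6.000.

6.000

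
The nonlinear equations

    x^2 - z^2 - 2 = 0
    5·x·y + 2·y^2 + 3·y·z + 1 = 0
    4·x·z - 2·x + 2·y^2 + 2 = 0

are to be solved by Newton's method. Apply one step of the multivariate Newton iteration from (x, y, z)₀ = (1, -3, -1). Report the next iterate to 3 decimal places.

(5.714, -5.429, -4.714)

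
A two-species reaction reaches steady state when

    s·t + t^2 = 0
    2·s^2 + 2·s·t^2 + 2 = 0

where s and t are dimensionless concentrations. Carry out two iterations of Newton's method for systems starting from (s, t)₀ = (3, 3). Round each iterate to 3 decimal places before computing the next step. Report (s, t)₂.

At (3, 3): F = (18.000, 74.000).
Jacobian J = [[t, s + 2·t], [4·s + 2·t^2, 4·s·t]].
At the point, J = [[3.000, 9.000], [30.000, 36.000]] (det J = -162.000).
Solving J·Δ = −F gives Δ = (-0.111, -1.963).
Then the next iterate is (s, t)₁ = (2.889, 1.037).
Round to (2.889, 1.037) and repeat: F = (4.07126, 24.90612), J = [[1.037, 4.963], [13.70674, 11.98357]].
Δ = (-1.346, -0.539), so (s, t)₂ = (1.543, 0.498).

(1.543, 0.498)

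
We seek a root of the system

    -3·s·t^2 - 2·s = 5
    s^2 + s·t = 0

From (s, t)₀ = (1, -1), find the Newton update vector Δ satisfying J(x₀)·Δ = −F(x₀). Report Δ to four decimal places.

(-0.9091, 0.9091)

At (1, -1): F = (-10.0000, 0.0000).
Jacobian J = [[-3·t^2 - 2, -6·s·t], [2·s + t, s]].
At the point, J = [[-5.0000, 6.0000], [1.0000, 1.0000]] (det J = -11.0000).
Solving J·Δ = −F gives Δ = (-0.9091, 0.9091).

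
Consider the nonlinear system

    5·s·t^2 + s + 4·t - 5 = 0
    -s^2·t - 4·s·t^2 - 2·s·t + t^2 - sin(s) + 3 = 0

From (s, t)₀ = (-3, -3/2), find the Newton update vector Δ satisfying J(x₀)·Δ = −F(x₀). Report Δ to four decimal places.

(-1.1503, 1.2621)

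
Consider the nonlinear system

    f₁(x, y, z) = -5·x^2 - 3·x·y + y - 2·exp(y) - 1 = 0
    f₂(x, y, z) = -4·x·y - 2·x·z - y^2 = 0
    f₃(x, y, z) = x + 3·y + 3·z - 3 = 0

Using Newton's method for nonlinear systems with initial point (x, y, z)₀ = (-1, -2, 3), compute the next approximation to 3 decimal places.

(-0.278, -1.272, 2.364)

At (-1, -2, 3): F = (-14.27067, -6.000, -1.000).
Jacobian J = [[-10·x - 3·y, -3·x - 2·exp(y) + 1, 0], [-4·y - 2·z, -4·x - 2·y, -2·x], [1, 3, 3]].
At the point, J = [[16.000, 3.72933, 0.000], [2.000, 8.000, 2.000], [1.000, 3.000, 3.000]] (det J = 273.08268).
Solving J·Δ = −F gives Δ = (0.722, 0.728, -0.636).
Then the next iterate is (x, y, z)₁ = (-0.278, -1.272, 2.364).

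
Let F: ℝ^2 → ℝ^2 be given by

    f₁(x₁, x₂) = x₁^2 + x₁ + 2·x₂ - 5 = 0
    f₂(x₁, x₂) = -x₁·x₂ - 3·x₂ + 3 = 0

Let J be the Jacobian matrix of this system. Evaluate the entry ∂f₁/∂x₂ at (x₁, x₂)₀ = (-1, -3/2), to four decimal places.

2.0000

∂f₁/∂x₂ = 2.
At (-1, -3/2) this is 2.0000.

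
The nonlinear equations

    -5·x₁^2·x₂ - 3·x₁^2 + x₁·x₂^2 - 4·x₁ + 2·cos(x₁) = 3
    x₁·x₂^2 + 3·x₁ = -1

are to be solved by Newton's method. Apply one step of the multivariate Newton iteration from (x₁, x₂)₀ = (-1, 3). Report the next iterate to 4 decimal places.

(-0.7702, 1.6262)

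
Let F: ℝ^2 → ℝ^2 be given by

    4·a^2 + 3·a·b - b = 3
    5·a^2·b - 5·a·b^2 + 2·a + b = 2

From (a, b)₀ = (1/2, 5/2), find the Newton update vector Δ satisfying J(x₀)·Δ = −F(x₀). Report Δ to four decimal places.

At (1/2, 5/2): F = (-0.7500, -11.0000).
Jacobian J = [[8·a + 3·b, 3·a - 1], [10·a·b - 5·b^2 + 2, 5·a^2 - 10·a·b + 1]].
At the point, J = [[11.5000, 0.5000], [-16.7500, -10.2500]] (det J = -109.5000).
Solving J·Δ = −F gives Δ = (0.1204, -1.2700).

(0.1204, -1.2700)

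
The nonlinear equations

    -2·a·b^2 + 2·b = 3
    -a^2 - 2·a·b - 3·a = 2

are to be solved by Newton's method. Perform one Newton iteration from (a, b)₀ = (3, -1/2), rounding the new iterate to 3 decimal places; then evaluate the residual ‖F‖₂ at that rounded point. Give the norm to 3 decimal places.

4.719

At (3, -1/2): F = (-5.500, -17.000).
Jacobian J = [[-2·b^2, -4·a·b + 2], [-2·a - 2·b - 3, -2·a]].
At the point, J = [[-0.500, 8.000], [-8.000, -6.000]] (det J = 67.000).
Solving J·Δ = −F gives Δ = (-2.522, 0.530).
Then the next iterate is (a, b)₁ = (0.478, 0.030).
Re-evaluating at (0.478, 0.030): F = (-2.94086, -3.69116), so ‖F‖₂ = 4.719.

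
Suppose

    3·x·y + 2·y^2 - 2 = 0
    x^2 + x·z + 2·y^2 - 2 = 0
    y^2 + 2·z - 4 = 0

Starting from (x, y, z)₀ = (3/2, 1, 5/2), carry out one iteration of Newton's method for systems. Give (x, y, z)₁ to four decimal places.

(0.8121, 0.7134, 1.7866)

At (3/2, 1, 5/2): F = (4.5000, 6.0000, 2.0000).
Jacobian J = [[3·y, 3·x + 4·y, 0], [2·x + z, 4·y, x], [0, 2·y, 2]].
At the point, J = [[3.0000, 8.5000, 0.0000], [5.5000, 4.0000, 1.5000], [0.0000, 2.0000, 2.0000]] (det J = -78.5000).
Solving J·Δ = −F gives Δ = (-0.6879, -0.2866, -0.7134).
Then the next iterate is (x, y, z)₁ = (0.8121, 0.7134, 1.7866).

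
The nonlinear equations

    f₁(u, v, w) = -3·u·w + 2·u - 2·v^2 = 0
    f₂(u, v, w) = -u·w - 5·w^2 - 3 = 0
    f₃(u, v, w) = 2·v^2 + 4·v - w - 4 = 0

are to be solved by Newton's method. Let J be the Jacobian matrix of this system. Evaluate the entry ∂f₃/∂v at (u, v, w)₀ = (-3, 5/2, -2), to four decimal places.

14.0000

∂f₃/∂v = 4·v + 4.
At (-3, 5/2, -2) this is 14.0000.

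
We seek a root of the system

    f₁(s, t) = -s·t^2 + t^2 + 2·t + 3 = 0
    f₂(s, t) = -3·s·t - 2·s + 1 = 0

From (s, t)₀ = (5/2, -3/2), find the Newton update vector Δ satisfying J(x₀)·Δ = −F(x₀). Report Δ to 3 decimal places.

At (5/2, -3/2): F = (-3.375, 7.250).
Jacobian J = [[-t^2, -2·s·t + 2·t + 2], [-3·t - 2, -3·s]].
At the point, J = [[-2.250, 6.500], [2.500, -7.500]] (det J = 0.625).
Solving J·Δ = −F gives Δ = (34.900, 12.600).

(34.900, 12.600)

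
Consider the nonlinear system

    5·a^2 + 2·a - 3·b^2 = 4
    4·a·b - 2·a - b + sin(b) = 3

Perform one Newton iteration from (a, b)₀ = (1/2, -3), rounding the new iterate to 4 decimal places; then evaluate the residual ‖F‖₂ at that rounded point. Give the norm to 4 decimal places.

At (1/2, -3): F = (-28.7500, -7.141120).
Jacobian J = [[10·a + 2, -6·b], [4·b - 2, 4·a + cos(b) - 1]].
At the point, J = [[7.0000, 18.0000], [-14.0000, 0.010008]] (det J = 252.070053).
Solving J·Δ = −F gives Δ = (-0.5088, 1.7951).
Then the next iterate is (a, b)₁ = (-0.0088, -1.2049).
Re-evaluating at (-0.0088, -1.2049): F = (-8.372565, -2.668891), so ‖F‖₂ = 8.7877.

8.7877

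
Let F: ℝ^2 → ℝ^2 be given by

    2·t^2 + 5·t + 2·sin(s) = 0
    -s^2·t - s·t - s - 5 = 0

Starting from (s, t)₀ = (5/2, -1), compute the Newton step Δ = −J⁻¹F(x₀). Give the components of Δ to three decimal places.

At (5/2, -1): F = (-1.80306, 1.250).
Jacobian J = [[2·cos(s), 4·t + 5], [-2·s·t - t - 1, -s^2 - s]].
At the point, J = [[-1.60229, 1.000], [5.000, -8.750]] (det J = 9.02001).
Solving J·Δ = −F gives Δ = (-1.611, -0.777).

(-1.611, -0.777)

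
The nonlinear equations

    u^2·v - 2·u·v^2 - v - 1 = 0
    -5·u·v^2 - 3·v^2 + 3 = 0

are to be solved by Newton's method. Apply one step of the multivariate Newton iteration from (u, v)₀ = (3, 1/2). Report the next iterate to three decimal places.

At (3, 1/2): F = (1.500, -1.500).
Jacobian J = [[2·u·v - 2·v^2, u^2 - 4·u·v - 1], [-5·v^2, -10·u·v - 6·v]].
At the point, J = [[2.500, 2.000], [-1.250, -18.000]] (det J = -42.500).
Solving J·Δ = −F gives Δ = (-0.565, -0.044).
Then the next iterate is (u, v)₁ = (2.435, 0.456).

(2.435, 0.456)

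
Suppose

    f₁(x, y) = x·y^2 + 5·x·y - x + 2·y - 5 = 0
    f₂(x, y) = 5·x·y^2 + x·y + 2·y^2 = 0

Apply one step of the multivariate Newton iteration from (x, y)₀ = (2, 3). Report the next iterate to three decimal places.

At (2, 3): F = (47.000, 114.000).
Jacobian J = [[y^2 + 5·y - 1, 2·x·y + 5·x + 2], [5·y^2 + y, 10·x·y + x + 4·y]].
At the point, J = [[23.000, 24.000], [48.000, 74.000]] (det J = 550.000).
Solving J·Δ = −F gives Δ = (-1.349, -0.665).
Then the next iterate is (x, y)₁ = (0.651, 2.335).

(0.651, 2.335)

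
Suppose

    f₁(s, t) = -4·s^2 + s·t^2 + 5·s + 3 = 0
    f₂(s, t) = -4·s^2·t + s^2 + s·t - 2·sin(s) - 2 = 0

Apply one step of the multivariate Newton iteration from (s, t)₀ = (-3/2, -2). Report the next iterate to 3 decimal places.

(-0.070, -3.755)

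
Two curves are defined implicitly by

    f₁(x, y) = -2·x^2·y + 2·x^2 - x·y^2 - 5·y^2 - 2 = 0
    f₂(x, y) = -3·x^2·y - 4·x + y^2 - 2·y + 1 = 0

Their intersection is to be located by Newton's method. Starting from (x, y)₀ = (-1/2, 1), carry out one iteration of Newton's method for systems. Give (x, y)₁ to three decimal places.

(1.414, 0.114)

At (-1/2, 1): F = (-6.500, 1.250).
Jacobian J = [[-4·x·y + 4·x - y^2, -2·x^2 - 2·x·y - 10·y], [-6·x·y - 4, -3·x^2 + 2·y - 2]].
At the point, J = [[-1.000, -9.500], [-1.000, -0.750]] (det J = -8.750).
Solving J·Δ = −F gives Δ = (1.914, -0.886).
Then the next iterate is (x, y)₁ = (1.414, 0.114).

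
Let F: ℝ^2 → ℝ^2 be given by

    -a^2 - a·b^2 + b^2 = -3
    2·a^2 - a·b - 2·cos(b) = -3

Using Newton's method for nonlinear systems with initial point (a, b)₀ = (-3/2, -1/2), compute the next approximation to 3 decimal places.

At (-3/2, -1/2): F = (1.375, 4.99483).
Jacobian J = [[-2·a - b^2, -2·a·b + 2·b], [4·a - b, -a + 2·sin(b)]].
At the point, J = [[2.750, -2.500], [-5.500, 0.54115]] (det J = -12.26184).
Solving J·Δ = −F gives Δ = (1.079, 1.737).
Then the next iterate is (a, b)₁ = (-0.421, 1.237).

(-0.421, 1.237)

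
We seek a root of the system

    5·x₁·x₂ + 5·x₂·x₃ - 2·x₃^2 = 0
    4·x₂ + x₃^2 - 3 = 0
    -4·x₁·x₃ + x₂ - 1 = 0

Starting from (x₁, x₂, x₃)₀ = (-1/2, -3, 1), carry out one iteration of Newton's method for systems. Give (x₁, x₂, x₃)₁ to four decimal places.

At (-1/2, -3, 1): F = (-9.5000, -14.0000, -2.0000).
Jacobian J = [[5·x₂, 5·x₁ + 5·x₃, 5·x₂ - 4·x₃], [0, 4, 2·x₃], [-4·x₃, 1, -4·x₁]].
At the point, J = [[-15.0000, 2.5000, -19.0000], [0.0000, 4.0000, 2.0000], [-4.0000, 1.0000, 2.0000]] (det J = -414.0000).
Solving J·Δ = −F gives Δ = (0.2826, 3.6232, -0.2464).
Then the next iterate is (x₁, x₂, x₃)₁ = (-0.2174, 0.6232, 0.7536).

(-0.2174, 0.6232, 0.7536)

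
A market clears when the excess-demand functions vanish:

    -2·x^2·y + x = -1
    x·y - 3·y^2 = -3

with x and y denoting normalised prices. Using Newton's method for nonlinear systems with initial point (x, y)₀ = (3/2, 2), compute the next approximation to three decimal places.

At (3/2, 2): F = (-6.500, -6.000).
Jacobian J = [[-4·x·y + 1, -2·x^2], [y, x - 6·y]].
At the point, J = [[-11.000, -4.500], [2.000, -10.500]] (det J = 124.500).
Solving J·Δ = −F gives Δ = (-0.331, -0.635).
Then the next iterate is (x, y)₁ = (1.169, 1.365).

(1.169, 1.365)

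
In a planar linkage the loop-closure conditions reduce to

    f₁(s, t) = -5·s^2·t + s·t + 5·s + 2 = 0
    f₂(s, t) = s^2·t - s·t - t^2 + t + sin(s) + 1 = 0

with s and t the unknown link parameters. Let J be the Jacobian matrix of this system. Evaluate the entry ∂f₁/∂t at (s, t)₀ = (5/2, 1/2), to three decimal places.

-28.750

∂f₁/∂t = -5·s^2 + s.
At (5/2, 1/2) this is -28.750.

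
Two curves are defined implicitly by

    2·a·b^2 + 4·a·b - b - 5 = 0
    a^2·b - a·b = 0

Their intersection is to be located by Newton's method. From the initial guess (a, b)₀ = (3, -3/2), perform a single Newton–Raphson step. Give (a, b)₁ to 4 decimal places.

At (3, -3/2): F = (-8.0000, -9.0000).
Jacobian J = [[2·b^2 + 4·b, 4·a·b + 4·a - 1], [2·a·b - b, a^2 - a]].
At the point, J = [[-1.5000, -7.0000], [-7.5000, 6.0000]] (det J = -61.5000).
Solving J·Δ = −F gives Δ = (-1.8049, -0.7561).
Then the next iterate is (a, b)₁ = (1.1951, -2.2561).

(1.1951, -2.2561)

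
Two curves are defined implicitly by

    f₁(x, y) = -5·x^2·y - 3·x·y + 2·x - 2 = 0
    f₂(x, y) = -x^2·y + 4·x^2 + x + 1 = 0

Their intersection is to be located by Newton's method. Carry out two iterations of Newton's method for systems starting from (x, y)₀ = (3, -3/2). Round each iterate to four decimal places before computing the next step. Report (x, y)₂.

At (3, -3/2): F = (85.0000, 53.5000).
Jacobian J = [[-10·x·y - 3·y + 2, -5·x^2 - 3·x], [-2·x·y + 8·x + 1, -x^2]].
At the point, J = [[51.5000, -54.0000], [34.0000, -9.0000]] (det J = 1372.5000).
Solving J·Δ = −F gives Δ = (-1.5475, 0.0982).
Then the next iterate is (x, y)₁ = (1.4525, -1.4018).
Round to (1.4525, -1.4018) and repeat: F = (21.800625, 13.848981), J = [[26.566545, -14.906281], [16.692229, -2.109756]].
Δ = (-0.8323, -0.0208), so (x, y)₂ = (0.6202, -1.4226).

(0.6202, -1.4226)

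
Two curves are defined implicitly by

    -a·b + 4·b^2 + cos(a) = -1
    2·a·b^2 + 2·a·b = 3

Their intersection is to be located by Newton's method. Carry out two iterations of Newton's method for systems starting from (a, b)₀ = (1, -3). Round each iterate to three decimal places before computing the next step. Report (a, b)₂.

At (1, -3): F = (40.54030, 9.000).
Jacobian J = [[-b - sin(a), -a + 8·b], [2·b^2 + 2·b, 4·a·b + 2·a]].
At the point, J = [[2.15853, -25.000], [12.000, -10.000]] (det J = 278.41471).
Solving J·Δ = −F gives Δ = (0.648, 1.678).
Then the next iterate is (a, b)₁ = (1.648, -1.322).
Round to (1.648, -1.322) and repeat: F = (10.09226, -1.59695), J = [[0.32498, -12.224], [0.85137, -5.41862]].
Δ = (8.583, 1.054), so (a, b)₂ = (10.231, -0.268).

(10.231, -0.268)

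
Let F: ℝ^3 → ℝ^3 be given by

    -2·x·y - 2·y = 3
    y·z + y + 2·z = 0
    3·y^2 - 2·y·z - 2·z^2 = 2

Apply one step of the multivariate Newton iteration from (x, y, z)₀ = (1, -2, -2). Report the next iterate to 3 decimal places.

At (1, -2, -2): F = (5.000, -2.000, -6.000).
Jacobian J = [[-2·y, -2·x - 2, 0], [0, z + 1, y + 2], [0, 6·y - 2·z, -2·y - 4·z]].
At the point, J = [[4.000, -4.000, 0.000], [0.000, -1.000, 0.000], [0.000, -8.000, 12.000]] (det J = -48.000).
Solving J·Δ = −F gives Δ = (-3.250, -2.000, -0.833).
Then the next iterate is (x, y, z)₁ = (-2.250, -4.000, -2.833).

(-2.250, -4.000, -2.833)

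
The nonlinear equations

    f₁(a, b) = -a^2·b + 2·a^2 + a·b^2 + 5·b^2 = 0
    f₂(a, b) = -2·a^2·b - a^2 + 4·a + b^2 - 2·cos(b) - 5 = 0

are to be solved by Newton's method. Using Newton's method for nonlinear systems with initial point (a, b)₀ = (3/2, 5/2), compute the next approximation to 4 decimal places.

(1.0189, 1.2698)

At (3/2, 5/2): F = (39.5000, -4.647713).
Jacobian J = [[-2·a·b + 4·a + b^2, -a^2 + 2·a·b + 10·b], [-4·a·b - 2·a + 4, -2·a^2 + 2·b + 2·sin(b)]].
At the point, J = [[4.7500, 30.2500], [-14.0000, 1.696944]] (det J = 431.560485).
Solving J·Δ = −F gives Δ = (-0.4811, -1.2302).
Then the next iterate is (a, b)₁ = (1.0189, 1.2698).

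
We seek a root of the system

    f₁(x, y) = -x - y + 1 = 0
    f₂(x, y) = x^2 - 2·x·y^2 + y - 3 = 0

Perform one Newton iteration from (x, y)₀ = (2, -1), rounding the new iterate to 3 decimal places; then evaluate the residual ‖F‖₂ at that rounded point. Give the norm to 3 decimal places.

1.913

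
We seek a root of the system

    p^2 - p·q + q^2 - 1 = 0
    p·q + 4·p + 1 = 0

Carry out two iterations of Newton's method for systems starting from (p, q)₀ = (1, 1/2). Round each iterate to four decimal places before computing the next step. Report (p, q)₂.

At (1, 1/2): F = (-0.2500, 5.5000).
Jacobian J = [[2·p - q, -p + 2·q], [q + 4, p]].
At the point, J = [[1.5000, 0.0000], [4.5000, 1.0000]] (det J = 1.5000).
Solving J·Δ = −F gives Δ = (0.1667, -6.2500).
Then the next iterate is (p, q)₁ = (1.1667, -5.7500).
Round to (1.1667, -5.7500) and repeat: F = (40.132214, -1.041725), J = [[8.0834, -12.6667], [-1.7500, 1.1667]].
Δ = (2.6404, 4.8533), so (p, q)₂ = (3.8071, -0.8967).

(3.8071, -0.8967)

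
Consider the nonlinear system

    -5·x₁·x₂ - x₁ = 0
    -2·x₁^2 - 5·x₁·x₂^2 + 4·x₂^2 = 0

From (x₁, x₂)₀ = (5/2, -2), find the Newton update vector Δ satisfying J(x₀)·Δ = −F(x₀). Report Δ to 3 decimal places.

(2.663, 3.717)

At (5/2, -2): F = (22.500, -46.500).
Jacobian J = [[-5·x₂ - 1, -5·x₁], [-4·x₁ - 5·x₂^2, -10·x₁·x₂ + 8·x₂]].
At the point, J = [[9.000, -12.500], [-30.000, 34.000]] (det J = -69.000).
Solving J·Δ = −F gives Δ = (2.663, 3.717).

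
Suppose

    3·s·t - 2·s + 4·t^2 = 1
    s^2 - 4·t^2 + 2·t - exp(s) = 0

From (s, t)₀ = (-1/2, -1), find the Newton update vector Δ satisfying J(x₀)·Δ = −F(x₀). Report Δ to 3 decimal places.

At (-1/2, -1): F = (5.500, -6.35653).
Jacobian J = [[3·t - 2, 3·s + 8·t], [2·s - exp(s), -8·t + 2]].
At the point, J = [[-5.000, -9.500], [-1.60653, 10.000]] (det J = -65.26204).
Solving J·Δ = −F gives Δ = (-0.083, 0.622).

(-0.083, 0.622)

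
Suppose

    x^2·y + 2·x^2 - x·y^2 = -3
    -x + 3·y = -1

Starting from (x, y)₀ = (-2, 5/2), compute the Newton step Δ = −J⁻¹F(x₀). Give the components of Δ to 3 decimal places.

At (-2, 5/2): F = (33.500, 10.500).
Jacobian J = [[2·x·y + 4·x - y^2, x^2 - 2·x·y], [-1, 3]].
At the point, J = [[-24.250, 14.000], [-1.000, 3.000]] (det J = -58.750).
Solving J·Δ = −F gives Δ = (-0.791, -3.764).

(-0.791, -3.764)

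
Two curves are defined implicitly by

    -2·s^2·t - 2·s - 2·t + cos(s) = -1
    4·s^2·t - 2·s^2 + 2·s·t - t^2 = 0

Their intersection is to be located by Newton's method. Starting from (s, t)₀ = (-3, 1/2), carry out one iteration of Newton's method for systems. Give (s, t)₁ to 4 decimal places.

At (-3, 1/2): F = (-3.989992, -3.2500).
Jacobian J = [[-4·s·t - sin(s) - 2, -2·s^2 - 2], [8·s·t - 4·s + 2·t, 4·s^2 + 2·s - 2·t]].
At the point, J = [[4.141120, -20.0000], [1.0000, 29.0000]] (det J = 140.092480).
Solving J·Δ = −F gives Δ = (1.2899, 0.0676).
Then the next iterate is (s, t)₁ = (-1.7101, 0.5676).

(-1.7101, 0.5676)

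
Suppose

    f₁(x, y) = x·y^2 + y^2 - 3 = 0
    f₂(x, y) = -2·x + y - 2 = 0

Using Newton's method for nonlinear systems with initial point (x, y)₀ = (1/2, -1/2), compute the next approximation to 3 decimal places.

(-2.364, -2.727)

At (1/2, -1/2): F = (-2.625, -3.500).
Jacobian J = [[y^2, 2·x·y + 2·y], [-2, 1]].
At the point, J = [[0.250, -1.500], [-2.000, 1.000]] (det J = -2.750).
Solving J·Δ = −F gives Δ = (-2.864, -2.227).
Then the next iterate is (x, y)₁ = (-2.364, -2.727).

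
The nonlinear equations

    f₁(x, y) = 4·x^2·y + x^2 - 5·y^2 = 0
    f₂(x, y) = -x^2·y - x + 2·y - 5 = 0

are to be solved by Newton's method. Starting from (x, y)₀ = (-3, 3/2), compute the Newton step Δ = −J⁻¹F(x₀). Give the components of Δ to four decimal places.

(0.7917, -0.8810)

At (-3, 3/2): F = (51.7500, -12.5000).
Jacobian J = [[8·x·y + 2·x, 4·x^2 - 10·y], [-2·x·y - 1, -x^2 + 2]].
At the point, J = [[-42.0000, 21.0000], [8.0000, -7.0000]] (det J = 126.0000).
Solving J·Δ = −F gives Δ = (0.7917, -0.8810).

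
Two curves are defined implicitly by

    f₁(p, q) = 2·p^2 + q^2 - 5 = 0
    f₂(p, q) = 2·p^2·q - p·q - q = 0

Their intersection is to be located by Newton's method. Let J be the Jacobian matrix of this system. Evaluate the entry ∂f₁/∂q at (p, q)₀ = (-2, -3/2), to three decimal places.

-3.000

∂f₁/∂q = 2·q.
At (-2, -3/2) this is -3.000.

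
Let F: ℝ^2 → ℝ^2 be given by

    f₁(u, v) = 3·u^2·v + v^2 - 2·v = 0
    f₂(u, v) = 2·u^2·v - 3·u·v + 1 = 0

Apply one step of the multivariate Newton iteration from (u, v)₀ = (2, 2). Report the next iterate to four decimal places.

(1.7609, 0.6957)

At (2, 2): F = (24.0000, 5.0000).
Jacobian J = [[6·u·v, 3·u^2 + 2·v - 2], [4·u·v - 3·v, 2·u^2 - 3·u]].
At the point, J = [[24.0000, 14.0000], [10.0000, 2.0000]] (det J = -92.0000).
Solving J·Δ = −F gives Δ = (-0.2391, -1.3043).
Then the next iterate is (u, v)₁ = (1.7609, 0.6957).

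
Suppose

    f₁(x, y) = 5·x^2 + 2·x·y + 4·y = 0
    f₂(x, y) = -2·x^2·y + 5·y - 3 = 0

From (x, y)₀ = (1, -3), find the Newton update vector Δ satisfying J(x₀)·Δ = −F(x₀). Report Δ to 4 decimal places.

At (1, -3): F = (-13.0000, -12.0000).
Jacobian J = [[10·x + 2·y, 2·x + 4], [-4·x·y, -2·x^2 + 5]].
At the point, J = [[4.0000, 6.0000], [12.0000, 3.0000]] (det J = -60.0000).
Solving J·Δ = −F gives Δ = (0.5500, 1.8000).

(0.5500, 1.8000)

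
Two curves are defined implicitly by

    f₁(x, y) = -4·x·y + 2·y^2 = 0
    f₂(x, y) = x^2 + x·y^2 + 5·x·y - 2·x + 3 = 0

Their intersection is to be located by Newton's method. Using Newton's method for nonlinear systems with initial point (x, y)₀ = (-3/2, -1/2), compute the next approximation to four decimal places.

At (-3/2, -1/2): F = (-2.5000, 11.6250).
Jacobian J = [[-4·y, -4·x + 4·y], [2·x + y^2 + 5·y - 2, 2·x·y + 5·x]].
At the point, J = [[2.0000, 4.0000], [-7.2500, -6.0000]] (det J = 17.0000).
Solving J·Δ = −F gives Δ = (1.8529, -0.3015).
Then the next iterate is (x, y)₁ = (0.3529, -0.8015).

(0.3529, -0.8015)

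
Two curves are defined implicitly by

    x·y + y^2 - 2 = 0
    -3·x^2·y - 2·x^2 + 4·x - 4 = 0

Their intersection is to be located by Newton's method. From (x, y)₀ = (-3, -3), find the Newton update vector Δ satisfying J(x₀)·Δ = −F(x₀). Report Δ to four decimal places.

At (-3, -3): F = (16.0000, 47.0000).
Jacobian J = [[y, x + 2·y], [-6·x·y - 4·x + 4, -3·x^2]].
At the point, J = [[-3.0000, -9.0000], [-38.0000, -27.0000]] (det J = -261.0000).
Solving J·Δ = −F gives Δ = (-0.0345, 1.7893).

(-0.0345, 1.7893)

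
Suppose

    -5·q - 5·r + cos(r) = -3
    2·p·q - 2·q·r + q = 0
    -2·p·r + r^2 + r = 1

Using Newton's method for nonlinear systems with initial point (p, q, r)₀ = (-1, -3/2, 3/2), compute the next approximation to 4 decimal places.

(3.3712, -2.3579, 2.7272)

At (-1, -3/2, 3/2): F = (3.070737, 6.0000, 5.7500).
Jacobian J = [[0, -5, -sin(r) - 5], [2·q, 2·p - 2·r + 1, -2·q], [-2·r, 0, -2·p + 2·r + 1]].
At the point, J = [[0.0000, -5.0000, -5.997495], [-3.0000, -4.0000, 3.0000], [-3.0000, 0.0000, 6.0000]] (det J = 26.969940).
Solving J·Δ = −F gives Δ = (4.3712, -0.8579, 1.2272).
Then the next iterate is (p, q, r)₁ = (3.3712, -2.3579, 2.7272).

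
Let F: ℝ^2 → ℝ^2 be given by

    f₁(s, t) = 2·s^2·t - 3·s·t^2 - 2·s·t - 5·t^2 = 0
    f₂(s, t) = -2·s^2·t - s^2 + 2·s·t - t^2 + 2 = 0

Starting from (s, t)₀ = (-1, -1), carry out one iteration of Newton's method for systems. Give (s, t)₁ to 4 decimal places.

(-0.2308, -0.5385)

At (-1, -1): F = (-6.0000, 4.0000).
Jacobian J = [[4·s·t - 3·t^2 - 2·t, 2·s^2 - 6·s·t - 2·s - 10·t], [-4·s·t - 2·s + 2·t, -2·s^2 + 2·s - 2·t]].
At the point, J = [[3.0000, 8.0000], [-4.0000, -2.0000]] (det J = 26.0000).
Solving J·Δ = −F gives Δ = (0.7692, 0.4615).
Then the next iterate is (s, t)₁ = (-0.2308, -0.5385).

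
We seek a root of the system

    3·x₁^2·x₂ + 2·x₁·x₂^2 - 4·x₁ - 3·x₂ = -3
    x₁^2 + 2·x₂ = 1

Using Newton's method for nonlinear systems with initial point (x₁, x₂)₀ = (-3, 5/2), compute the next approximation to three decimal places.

(-1.596, 0.211)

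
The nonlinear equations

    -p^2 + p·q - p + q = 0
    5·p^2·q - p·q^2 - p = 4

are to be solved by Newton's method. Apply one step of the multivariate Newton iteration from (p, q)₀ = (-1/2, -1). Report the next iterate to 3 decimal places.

At (-1/2, -1): F = (-0.250, -4.250).
Jacobian J = [[-2·p + q - 1, p + 1], [10·p·q - q^2 - 1, 5·p^2 - 2·p·q]].
At the point, J = [[-1.000, 0.500], [3.000, 0.250]] (det J = -1.750).
Solving J·Δ = −F gives Δ = (1.179, 2.857).
Then the next iterate is (p, q)₁ = (0.679, 1.857).

(0.679, 1.857)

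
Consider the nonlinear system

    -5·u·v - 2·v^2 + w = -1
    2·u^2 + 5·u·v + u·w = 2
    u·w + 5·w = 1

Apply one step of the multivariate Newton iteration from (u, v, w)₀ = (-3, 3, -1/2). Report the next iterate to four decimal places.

At (-3, 3, -1/2): F = (27.5000, -27.5000, -2.0000).
Jacobian J = [[-5·v, -5·u - 4·v, 1], [4·u + 5·v + w, 5·u, u], [w, 0, u + 5]].
At the point, J = [[-15.0000, 3.0000, 1.0000], [2.5000, -15.0000, -3.0000], [-0.5000, 0.0000, 2.0000]] (det J = 432.0000).
Solving J·Δ = −F gives Δ = (1.5556, -1.8519, 1.3889).
Then the next iterate is (u, v, w)₁ = (-1.4444, 1.1481, 0.8889).

(-1.4444, 1.1481, 0.8889)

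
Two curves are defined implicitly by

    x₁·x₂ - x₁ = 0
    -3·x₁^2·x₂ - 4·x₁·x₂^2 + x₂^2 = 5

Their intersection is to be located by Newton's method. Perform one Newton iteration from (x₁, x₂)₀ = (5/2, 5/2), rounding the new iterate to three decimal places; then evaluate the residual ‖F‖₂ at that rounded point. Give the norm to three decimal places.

32.371

At (5/2, 5/2): F = (3.750, -108.125).
Jacobian J = [[x₂ - 1, x₁], [-6·x₁·x₂ - 4·x₂^2, -3·x₁^2 - 8·x₁·x₂ + 2·x₂]].
At the point, J = [[1.500, 2.500], [-62.500, -63.750]] (det J = 60.625).
Solving J·Δ = −F gives Δ = (-0.515, -1.191).
Then the next iterate is (x₁, x₂)₁ = (1.985, 1.309).
Re-evaluating at (1.985, 1.309): F = (0.61336, -32.36482), so ‖F‖₂ = 32.371.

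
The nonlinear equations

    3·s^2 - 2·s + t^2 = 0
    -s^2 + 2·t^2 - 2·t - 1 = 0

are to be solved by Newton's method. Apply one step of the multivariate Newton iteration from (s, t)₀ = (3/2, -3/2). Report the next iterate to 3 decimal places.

At (3/2, -3/2): F = (6.000, 4.250).
Jacobian J = [[6·s - 2, 2·t], [-2·s, 4·t - 2]].
At the point, J = [[7.000, -3.000], [-3.000, -8.000]] (det J = -65.000).
Solving J·Δ = −F gives Δ = (-0.542, 0.735).
Then the next iterate is (s, t)₁ = (0.958, -0.765).

(0.958, -0.765)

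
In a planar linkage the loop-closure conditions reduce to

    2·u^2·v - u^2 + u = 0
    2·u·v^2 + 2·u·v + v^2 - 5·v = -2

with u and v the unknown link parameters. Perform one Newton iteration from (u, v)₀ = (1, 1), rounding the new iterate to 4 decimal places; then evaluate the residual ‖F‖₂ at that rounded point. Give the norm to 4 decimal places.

At (1, 1): F = (2.0000, 2.0000).
Jacobian J = [[4·u·v - 2·u + 1, 2·u^2], [2·v^2 + 2·v, 4·u·v + 2·u + 2·v - 5]].
At the point, J = [[3.0000, 2.0000], [4.0000, 3.0000]] (det J = 1.0000).
Solving J·Δ = −F gives Δ = (-2.0000, 2.0000).
Then the next iterate is (u, v)₁ = (-1.0000, 3.0000).
Re-evaluating at (-1.0000, 3.0000): F = (4.0000, -28.0000), so ‖F‖₂ = 28.2843.

28.2843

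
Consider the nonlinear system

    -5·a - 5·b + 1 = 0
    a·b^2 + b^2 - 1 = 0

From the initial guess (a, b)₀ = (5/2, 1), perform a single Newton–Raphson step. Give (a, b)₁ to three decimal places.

At (5/2, 1): F = (-16.500, 2.500).
Jacobian J = [[-5, -5], [b^2, 2·a·b + 2·b]].
At the point, J = [[-5.000, -5.000], [1.000, 7.000]] (det J = -30.000).
Solving J·Δ = −F gives Δ = (-3.433, 0.133).
Then the next iterate is (a, b)₁ = (-0.933, 1.133).

(-0.933, 1.133)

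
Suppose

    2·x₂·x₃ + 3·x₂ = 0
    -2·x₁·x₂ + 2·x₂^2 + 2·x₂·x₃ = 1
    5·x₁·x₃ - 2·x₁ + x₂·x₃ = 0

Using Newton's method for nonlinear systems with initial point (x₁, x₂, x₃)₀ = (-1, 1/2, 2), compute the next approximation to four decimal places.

At (-1, 1/2, 2): F = (3.5000, 2.5000, -7.0000).
Jacobian J = [[0, 2·x₃ + 3, 2·x₂], [-2·x₂, -2·x₁ + 4·x₂ + 2·x₃, 2·x₂], [5·x₃ - 2, x₃, 5·x₁ + x₂]].
At the point, J = [[0.0000, 7.0000, 1.0000], [-1.0000, 8.0000, 1.0000], [8.0000, 2.0000, -4.5000]] (det J = -41.5000).
Solving J·Δ = −F gives Δ = (-1.0181, -0.0181, -3.3735).
Then the next iterate is (x₁, x₂, x₃)₁ = (-2.0181, 0.4819, -1.3735).

(-2.0181, 0.4819, -1.3735)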